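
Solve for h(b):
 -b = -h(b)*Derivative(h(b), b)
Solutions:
 h(b) = -sqrt(C1 + b^2)
 h(b) = sqrt(C1 + b^2)


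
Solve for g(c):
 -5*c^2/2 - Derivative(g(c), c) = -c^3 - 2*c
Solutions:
 g(c) = C1 + c^4/4 - 5*c^3/6 + c^2


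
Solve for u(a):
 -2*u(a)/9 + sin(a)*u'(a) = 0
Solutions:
 u(a) = C1*(cos(a) - 1)^(1/9)/(cos(a) + 1)^(1/9)


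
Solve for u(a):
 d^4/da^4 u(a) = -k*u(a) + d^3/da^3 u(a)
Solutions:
 u(a) = C1*exp(a*Piecewise((-sqrt(1/4 - (-k)^(1/3))/2 - sqrt((-k)^(1/3) + 1/2 - 1/(4*sqrt(1/4 - (-k)^(1/3))))/2 + 1/4, Eq(k, 0)), (-sqrt(2*k/(3*(k/16 + sqrt(-k^3/27 + k^2/256))^(1/3)) + 2*(k/16 + sqrt(-k^3/27 + k^2/256))^(1/3) + 1/4)/2 - sqrt(-2*k/(3*(k/16 + sqrt(-k^3/27 + k^2/256))^(1/3)) - 2*(k/16 + sqrt(-k^3/27 + k^2/256))^(1/3) + 1/2 - 1/(4*sqrt(2*k/(3*(k/16 + sqrt(-k^3/27 + k^2/256))^(1/3)) + 2*(k/16 + sqrt(-k^3/27 + k^2/256))^(1/3) + 1/4)))/2 + 1/4, True))) + C2*exp(a*Piecewise((-sqrt(1/4 - (-k)^(1/3))/2 + sqrt((-k)^(1/3) + 1/2 - 1/(4*sqrt(1/4 - (-k)^(1/3))))/2 + 1/4, Eq(k, 0)), (-sqrt(2*k/(3*(k/16 + sqrt(-k^3/27 + k^2/256))^(1/3)) + 2*(k/16 + sqrt(-k^3/27 + k^2/256))^(1/3) + 1/4)/2 + sqrt(-2*k/(3*(k/16 + sqrt(-k^3/27 + k^2/256))^(1/3)) - 2*(k/16 + sqrt(-k^3/27 + k^2/256))^(1/3) + 1/2 - 1/(4*sqrt(2*k/(3*(k/16 + sqrt(-k^3/27 + k^2/256))^(1/3)) + 2*(k/16 + sqrt(-k^3/27 + k^2/256))^(1/3) + 1/4)))/2 + 1/4, True))) + C3*exp(a*Piecewise((sqrt(1/4 - (-k)^(1/3))/2 - sqrt((-k)^(1/3) + 1/2 + 1/(4*sqrt(1/4 - (-k)^(1/3))))/2 + 1/4, Eq(k, 0)), (sqrt(2*k/(3*(k/16 + sqrt(-k^3/27 + k^2/256))^(1/3)) + 2*(k/16 + sqrt(-k^3/27 + k^2/256))^(1/3) + 1/4)/2 - sqrt(-2*k/(3*(k/16 + sqrt(-k^3/27 + k^2/256))^(1/3)) - 2*(k/16 + sqrt(-k^3/27 + k^2/256))^(1/3) + 1/2 + 1/(4*sqrt(2*k/(3*(k/16 + sqrt(-k^3/27 + k^2/256))^(1/3)) + 2*(k/16 + sqrt(-k^3/27 + k^2/256))^(1/3) + 1/4)))/2 + 1/4, True))) + C4*exp(a*Piecewise((sqrt(1/4 - (-k)^(1/3))/2 + sqrt((-k)^(1/3) + 1/2 + 1/(4*sqrt(1/4 - (-k)^(1/3))))/2 + 1/4, Eq(k, 0)), (sqrt(2*k/(3*(k/16 + sqrt(-k^3/27 + k^2/256))^(1/3)) + 2*(k/16 + sqrt(-k^3/27 + k^2/256))^(1/3) + 1/4)/2 + sqrt(-2*k/(3*(k/16 + sqrt(-k^3/27 + k^2/256))^(1/3)) - 2*(k/16 + sqrt(-k^3/27 + k^2/256))^(1/3) + 1/2 + 1/(4*sqrt(2*k/(3*(k/16 + sqrt(-k^3/27 + k^2/256))^(1/3)) + 2*(k/16 + sqrt(-k^3/27 + k^2/256))^(1/3) + 1/4)))/2 + 1/4, True)))


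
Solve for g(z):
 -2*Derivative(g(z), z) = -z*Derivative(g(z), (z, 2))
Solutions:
 g(z) = C1 + C2*z^3


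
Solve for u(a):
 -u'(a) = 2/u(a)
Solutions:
 u(a) = -sqrt(C1 - 4*a)
 u(a) = sqrt(C1 - 4*a)


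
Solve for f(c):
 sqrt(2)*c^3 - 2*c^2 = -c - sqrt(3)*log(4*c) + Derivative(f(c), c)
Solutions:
 f(c) = C1 + sqrt(2)*c^4/4 - 2*c^3/3 + c^2/2 + sqrt(3)*c*log(c) - sqrt(3)*c + 2*sqrt(3)*c*log(2)


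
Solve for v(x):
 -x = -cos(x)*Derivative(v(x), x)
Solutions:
 v(x) = C1 + Integral(x/cos(x), x)


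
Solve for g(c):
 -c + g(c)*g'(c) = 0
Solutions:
 g(c) = -sqrt(C1 + c^2)
 g(c) = sqrt(C1 + c^2)


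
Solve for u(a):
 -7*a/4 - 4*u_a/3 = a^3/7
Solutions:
 u(a) = C1 - 3*a^4/112 - 21*a^2/32


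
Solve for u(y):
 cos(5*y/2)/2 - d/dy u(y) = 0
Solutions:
 u(y) = C1 + sin(5*y/2)/5


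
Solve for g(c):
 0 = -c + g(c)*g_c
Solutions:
 g(c) = -sqrt(C1 + c^2)
 g(c) = sqrt(C1 + c^2)


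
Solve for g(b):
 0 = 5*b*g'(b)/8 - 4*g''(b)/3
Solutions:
 g(b) = C1 + C2*erfi(sqrt(15)*b/8)


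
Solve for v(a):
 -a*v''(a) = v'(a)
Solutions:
 v(a) = C1 + C2*log(a)


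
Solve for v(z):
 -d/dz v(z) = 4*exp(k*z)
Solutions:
 v(z) = C1 - 4*exp(k*z)/k


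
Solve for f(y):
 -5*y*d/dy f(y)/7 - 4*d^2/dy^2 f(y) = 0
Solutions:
 f(y) = C1 + C2*erf(sqrt(70)*y/28)


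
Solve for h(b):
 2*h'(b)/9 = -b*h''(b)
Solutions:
 h(b) = C1 + C2*b^(7/9)


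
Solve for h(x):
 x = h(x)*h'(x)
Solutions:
 h(x) = -sqrt(C1 + x^2)
 h(x) = sqrt(C1 + x^2)


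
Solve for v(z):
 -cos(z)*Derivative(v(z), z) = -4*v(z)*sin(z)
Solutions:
 v(z) = C1/cos(z)^4


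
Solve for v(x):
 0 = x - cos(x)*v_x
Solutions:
 v(x) = C1 + Integral(x/cos(x), x)


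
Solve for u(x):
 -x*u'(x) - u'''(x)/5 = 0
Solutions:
 u(x) = C1 + Integral(C2*airyai(-5^(1/3)*x) + C3*airybi(-5^(1/3)*x), x)


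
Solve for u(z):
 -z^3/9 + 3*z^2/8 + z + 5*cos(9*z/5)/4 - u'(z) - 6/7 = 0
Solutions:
 u(z) = C1 - z^4/36 + z^3/8 + z^2/2 - 6*z/7 + 25*sin(9*z/5)/36


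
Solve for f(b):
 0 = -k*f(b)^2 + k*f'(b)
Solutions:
 f(b) = -1/(C1 + b)


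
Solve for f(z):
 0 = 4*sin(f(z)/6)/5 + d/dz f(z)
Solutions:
 4*z/5 + 3*log(cos(f(z)/6) - 1) - 3*log(cos(f(z)/6) + 1) = C1


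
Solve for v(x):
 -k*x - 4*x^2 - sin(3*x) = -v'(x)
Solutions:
 v(x) = C1 + k*x^2/2 + 4*x^3/3 - cos(3*x)/3


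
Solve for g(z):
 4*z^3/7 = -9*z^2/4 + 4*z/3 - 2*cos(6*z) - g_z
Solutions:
 g(z) = C1 - z^4/7 - 3*z^3/4 + 2*z^2/3 - sin(6*z)/3


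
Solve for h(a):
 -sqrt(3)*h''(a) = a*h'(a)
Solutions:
 h(a) = C1 + C2*erf(sqrt(2)*3^(3/4)*a/6)


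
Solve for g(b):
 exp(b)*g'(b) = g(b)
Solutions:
 g(b) = C1*exp(-exp(-b))


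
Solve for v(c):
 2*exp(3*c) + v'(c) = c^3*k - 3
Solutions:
 v(c) = C1 + c^4*k/4 - 3*c - 2*exp(3*c)/3


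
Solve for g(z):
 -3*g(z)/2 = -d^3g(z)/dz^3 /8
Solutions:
 g(z) = C3*exp(12^(1/3)*z) + (C1*sin(2^(2/3)*3^(5/6)*z/2) + C2*cos(2^(2/3)*3^(5/6)*z/2))*exp(-12^(1/3)*z/2)


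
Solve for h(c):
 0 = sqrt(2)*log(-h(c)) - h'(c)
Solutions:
 -li(-h(c)) = C1 + sqrt(2)*c


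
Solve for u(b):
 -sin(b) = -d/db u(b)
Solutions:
 u(b) = C1 - cos(b)


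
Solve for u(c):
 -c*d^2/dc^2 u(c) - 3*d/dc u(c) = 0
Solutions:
 u(c) = C1 + C2/c^2


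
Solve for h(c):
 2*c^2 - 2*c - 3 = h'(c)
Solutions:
 h(c) = C1 + 2*c^3/3 - c^2 - 3*c


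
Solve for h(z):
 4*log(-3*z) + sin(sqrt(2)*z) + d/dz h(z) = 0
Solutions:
 h(z) = C1 - 4*z*log(-z) - 4*z*log(3) + 4*z + sqrt(2)*cos(sqrt(2)*z)/2


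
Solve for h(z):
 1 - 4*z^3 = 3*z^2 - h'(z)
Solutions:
 h(z) = C1 + z^4 + z^3 - z


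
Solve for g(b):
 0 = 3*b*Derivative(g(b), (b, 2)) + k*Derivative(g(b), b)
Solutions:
 g(b) = C1 + b^(1 - re(k)/3)*(C2*sin(log(b)*Abs(im(k))/3) + C3*cos(log(b)*im(k)/3))


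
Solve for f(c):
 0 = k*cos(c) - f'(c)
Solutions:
 f(c) = C1 + k*sin(c)


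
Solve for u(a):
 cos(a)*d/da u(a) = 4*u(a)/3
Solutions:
 u(a) = C1*(sin(a) + 1)^(2/3)/(sin(a) - 1)^(2/3)


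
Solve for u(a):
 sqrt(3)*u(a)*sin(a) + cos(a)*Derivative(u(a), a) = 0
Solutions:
 u(a) = C1*cos(a)^(sqrt(3))


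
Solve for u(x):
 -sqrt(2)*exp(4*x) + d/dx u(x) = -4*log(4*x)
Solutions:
 u(x) = C1 - 4*x*log(x) + 4*x*(1 - 2*log(2)) + sqrt(2)*exp(4*x)/4


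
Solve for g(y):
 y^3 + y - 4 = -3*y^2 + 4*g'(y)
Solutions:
 g(y) = C1 + y^4/16 + y^3/4 + y^2/8 - y


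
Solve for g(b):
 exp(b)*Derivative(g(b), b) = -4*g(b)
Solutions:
 g(b) = C1*exp(4*exp(-b))


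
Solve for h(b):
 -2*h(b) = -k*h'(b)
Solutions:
 h(b) = C1*exp(2*b/k)


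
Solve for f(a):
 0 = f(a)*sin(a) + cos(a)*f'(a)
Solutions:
 f(a) = C1*cos(a)


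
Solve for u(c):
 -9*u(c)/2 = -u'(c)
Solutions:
 u(c) = C1*exp(9*c/2)


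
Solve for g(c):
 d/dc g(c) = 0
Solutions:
 g(c) = C1


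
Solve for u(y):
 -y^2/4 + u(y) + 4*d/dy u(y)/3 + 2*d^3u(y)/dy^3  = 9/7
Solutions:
 u(y) = C1*exp(-2^(1/3)*y*(-(27 + sqrt(857))^(1/3) + 4*2^(1/3)/(27 + sqrt(857))^(1/3))/12)*sin(2^(1/3)*sqrt(3)*y*(4*2^(1/3)/(27 + sqrt(857))^(1/3) + (27 + sqrt(857))^(1/3))/12) + C2*exp(-2^(1/3)*y*(-(27 + sqrt(857))^(1/3) + 4*2^(1/3)/(27 + sqrt(857))^(1/3))/12)*cos(2^(1/3)*sqrt(3)*y*(4*2^(1/3)/(27 + sqrt(857))^(1/3) + (27 + sqrt(857))^(1/3))/12) + C3*exp(2^(1/3)*y*(-(27 + sqrt(857))^(1/3) + 4*2^(1/3)/(27 + sqrt(857))^(1/3))/6) + y^2/4 - 2*y/3 + 137/63


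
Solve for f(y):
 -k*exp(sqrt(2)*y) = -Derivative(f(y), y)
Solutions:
 f(y) = C1 + sqrt(2)*k*exp(sqrt(2)*y)/2


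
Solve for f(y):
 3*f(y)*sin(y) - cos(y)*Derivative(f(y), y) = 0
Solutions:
 f(y) = C1/cos(y)^3


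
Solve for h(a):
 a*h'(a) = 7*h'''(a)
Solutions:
 h(a) = C1 + Integral(C2*airyai(7^(2/3)*a/7) + C3*airybi(7^(2/3)*a/7), a)


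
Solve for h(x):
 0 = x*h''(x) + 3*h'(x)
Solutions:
 h(x) = C1 + C2/x^2


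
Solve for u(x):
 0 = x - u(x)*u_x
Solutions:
 u(x) = -sqrt(C1 + x^2)
 u(x) = sqrt(C1 + x^2)


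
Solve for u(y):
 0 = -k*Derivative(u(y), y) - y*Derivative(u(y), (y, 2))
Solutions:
 u(y) = C1 + y^(1 - re(k))*(C2*sin(log(y)*Abs(im(k))) + C3*cos(log(y)*im(k)))


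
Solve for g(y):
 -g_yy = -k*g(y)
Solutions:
 g(y) = C1*exp(-sqrt(k)*y) + C2*exp(sqrt(k)*y)


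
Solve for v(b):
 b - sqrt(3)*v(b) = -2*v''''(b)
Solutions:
 v(b) = C1*exp(-2^(3/4)*3^(1/8)*b/2) + C2*exp(2^(3/4)*3^(1/8)*b/2) + C3*sin(2^(3/4)*3^(1/8)*b/2) + C4*cos(2^(3/4)*3^(1/8)*b/2) + sqrt(3)*b/3


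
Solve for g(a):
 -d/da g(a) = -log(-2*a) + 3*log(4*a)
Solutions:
 g(a) = C1 - 2*a*log(a) + a*(-5*log(2) + 2 + I*pi)


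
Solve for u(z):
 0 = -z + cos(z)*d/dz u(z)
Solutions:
 u(z) = C1 + Integral(z/cos(z), z)


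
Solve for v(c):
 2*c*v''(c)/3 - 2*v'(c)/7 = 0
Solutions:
 v(c) = C1 + C2*c^(10/7)


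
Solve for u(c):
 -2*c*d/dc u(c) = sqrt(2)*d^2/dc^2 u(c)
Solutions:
 u(c) = C1 + C2*erf(2^(3/4)*c/2)


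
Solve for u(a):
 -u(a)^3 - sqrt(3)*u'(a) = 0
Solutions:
 u(a) = -sqrt(6)*sqrt(-1/(C1 - sqrt(3)*a))/2
 u(a) = sqrt(6)*sqrt(-1/(C1 - sqrt(3)*a))/2


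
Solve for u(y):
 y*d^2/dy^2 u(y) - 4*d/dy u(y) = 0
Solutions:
 u(y) = C1 + C2*y^5


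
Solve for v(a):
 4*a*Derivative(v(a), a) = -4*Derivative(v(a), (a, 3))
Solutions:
 v(a) = C1 + Integral(C2*airyai(-a) + C3*airybi(-a), a)


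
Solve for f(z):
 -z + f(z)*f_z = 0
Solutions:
 f(z) = -sqrt(C1 + z^2)
 f(z) = sqrt(C1 + z^2)


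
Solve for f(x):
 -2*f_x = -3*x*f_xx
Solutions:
 f(x) = C1 + C2*x^(5/3)


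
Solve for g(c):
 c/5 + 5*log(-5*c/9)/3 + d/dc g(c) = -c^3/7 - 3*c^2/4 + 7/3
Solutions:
 g(c) = C1 - c^4/28 - c^3/4 - c^2/10 - 5*c*log(-c)/3 + c*(-5*log(5)/3 + 10*log(3)/3 + 4)


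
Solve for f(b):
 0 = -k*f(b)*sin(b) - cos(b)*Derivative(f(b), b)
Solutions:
 f(b) = C1*exp(k*log(cos(b)))


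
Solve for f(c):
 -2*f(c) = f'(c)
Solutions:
 f(c) = C1*exp(-2*c)


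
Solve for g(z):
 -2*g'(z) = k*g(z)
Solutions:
 g(z) = C1*exp(-k*z/2)


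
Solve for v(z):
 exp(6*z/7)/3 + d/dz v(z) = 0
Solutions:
 v(z) = C1 - 7*exp(6*z/7)/18


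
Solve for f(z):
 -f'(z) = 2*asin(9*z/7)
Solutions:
 f(z) = C1 - 2*z*asin(9*z/7) - 2*sqrt(49 - 81*z^2)/9


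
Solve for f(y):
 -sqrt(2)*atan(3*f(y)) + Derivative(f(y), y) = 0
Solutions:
 Integral(1/atan(3*_y), (_y, f(y))) = C1 + sqrt(2)*y


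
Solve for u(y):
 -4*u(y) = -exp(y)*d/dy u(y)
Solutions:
 u(y) = C1*exp(-4*exp(-y))


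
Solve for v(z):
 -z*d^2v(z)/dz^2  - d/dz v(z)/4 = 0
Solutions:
 v(z) = C1 + C2*z^(3/4)


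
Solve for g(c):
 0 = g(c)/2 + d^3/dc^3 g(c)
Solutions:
 g(c) = C3*exp(-2^(2/3)*c/2) + (C1*sin(2^(2/3)*sqrt(3)*c/4) + C2*cos(2^(2/3)*sqrt(3)*c/4))*exp(2^(2/3)*c/4)


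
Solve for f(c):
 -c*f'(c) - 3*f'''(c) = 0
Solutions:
 f(c) = C1 + Integral(C2*airyai(-3^(2/3)*c/3) + C3*airybi(-3^(2/3)*c/3), c)


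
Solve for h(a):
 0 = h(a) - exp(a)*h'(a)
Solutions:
 h(a) = C1*exp(-exp(-a))


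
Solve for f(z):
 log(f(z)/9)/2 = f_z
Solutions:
 2*Integral(1/(-log(_y) + 2*log(3)), (_y, f(z))) = C1 - z


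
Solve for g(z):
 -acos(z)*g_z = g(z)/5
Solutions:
 g(z) = C1*exp(-Integral(1/acos(z), z)/5)


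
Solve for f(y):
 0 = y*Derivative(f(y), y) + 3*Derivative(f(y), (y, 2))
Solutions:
 f(y) = C1 + C2*erf(sqrt(6)*y/6)


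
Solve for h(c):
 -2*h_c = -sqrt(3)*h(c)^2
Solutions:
 h(c) = -2/(C1 + sqrt(3)*c)


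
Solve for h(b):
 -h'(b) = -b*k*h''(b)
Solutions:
 h(b) = C1 + b^(((re(k) + 1)*re(k) + im(k)^2)/(re(k)^2 + im(k)^2))*(C2*sin(log(b)*Abs(im(k))/(re(k)^2 + im(k)^2)) + C3*cos(log(b)*im(k)/(re(k)^2 + im(k)^2)))


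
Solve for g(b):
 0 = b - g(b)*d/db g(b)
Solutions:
 g(b) = -sqrt(C1 + b^2)
 g(b) = sqrt(C1 + b^2)


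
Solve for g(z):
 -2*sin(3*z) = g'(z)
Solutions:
 g(z) = C1 + 2*cos(3*z)/3


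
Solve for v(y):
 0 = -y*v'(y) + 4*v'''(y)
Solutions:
 v(y) = C1 + Integral(C2*airyai(2^(1/3)*y/2) + C3*airybi(2^(1/3)*y/2), y)


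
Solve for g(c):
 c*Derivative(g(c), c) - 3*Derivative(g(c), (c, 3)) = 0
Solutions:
 g(c) = C1 + Integral(C2*airyai(3^(2/3)*c/3) + C3*airybi(3^(2/3)*c/3), c)


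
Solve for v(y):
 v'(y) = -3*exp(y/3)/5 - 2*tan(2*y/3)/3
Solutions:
 v(y) = C1 - 9*exp(y/3)/5 + log(cos(2*y/3))


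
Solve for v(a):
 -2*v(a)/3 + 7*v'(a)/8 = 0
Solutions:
 v(a) = C1*exp(16*a/21)


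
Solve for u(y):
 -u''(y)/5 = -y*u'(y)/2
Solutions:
 u(y) = C1 + C2*erfi(sqrt(5)*y/2)


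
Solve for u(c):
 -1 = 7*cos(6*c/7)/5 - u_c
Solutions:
 u(c) = C1 + c + 49*sin(6*c/7)/30


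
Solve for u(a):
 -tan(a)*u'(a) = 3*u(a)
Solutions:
 u(a) = C1/sin(a)^3


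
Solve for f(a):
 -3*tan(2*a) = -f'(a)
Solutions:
 f(a) = C1 - 3*log(cos(2*a))/2


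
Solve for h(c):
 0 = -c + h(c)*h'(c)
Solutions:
 h(c) = -sqrt(C1 + c^2)
 h(c) = sqrt(C1 + c^2)


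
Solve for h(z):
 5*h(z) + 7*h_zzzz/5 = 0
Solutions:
 h(z) = (C1*sin(sqrt(10)*7^(3/4)*z/14) + C2*cos(sqrt(10)*7^(3/4)*z/14))*exp(-sqrt(10)*7^(3/4)*z/14) + (C3*sin(sqrt(10)*7^(3/4)*z/14) + C4*cos(sqrt(10)*7^(3/4)*z/14))*exp(sqrt(10)*7^(3/4)*z/14)


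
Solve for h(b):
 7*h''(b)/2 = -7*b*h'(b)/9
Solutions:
 h(b) = C1 + C2*erf(b/3)


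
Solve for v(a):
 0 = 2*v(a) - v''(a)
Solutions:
 v(a) = C1*exp(-sqrt(2)*a) + C2*exp(sqrt(2)*a)


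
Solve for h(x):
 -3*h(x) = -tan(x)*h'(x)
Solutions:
 h(x) = C1*sin(x)^3


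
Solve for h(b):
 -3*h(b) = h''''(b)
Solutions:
 h(b) = (C1*sin(sqrt(2)*3^(1/4)*b/2) + C2*cos(sqrt(2)*3^(1/4)*b/2))*exp(-sqrt(2)*3^(1/4)*b/2) + (C3*sin(sqrt(2)*3^(1/4)*b/2) + C4*cos(sqrt(2)*3^(1/4)*b/2))*exp(sqrt(2)*3^(1/4)*b/2)


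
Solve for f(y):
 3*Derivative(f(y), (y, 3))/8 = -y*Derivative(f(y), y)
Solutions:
 f(y) = C1 + Integral(C2*airyai(-2*3^(2/3)*y/3) + C3*airybi(-2*3^(2/3)*y/3), y)


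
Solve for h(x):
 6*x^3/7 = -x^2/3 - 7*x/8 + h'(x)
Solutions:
 h(x) = C1 + 3*x^4/14 + x^3/9 + 7*x^2/16


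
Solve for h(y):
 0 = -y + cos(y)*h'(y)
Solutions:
 h(y) = C1 + Integral(y/cos(y), y)


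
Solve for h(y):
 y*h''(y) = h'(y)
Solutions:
 h(y) = C1 + C2*y^2


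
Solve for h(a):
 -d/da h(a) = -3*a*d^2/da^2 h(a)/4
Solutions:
 h(a) = C1 + C2*a^(7/3)


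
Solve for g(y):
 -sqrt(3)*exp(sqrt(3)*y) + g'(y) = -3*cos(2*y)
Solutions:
 g(y) = C1 + exp(sqrt(3)*y) - 3*sin(2*y)/2


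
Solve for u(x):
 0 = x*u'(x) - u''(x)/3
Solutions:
 u(x) = C1 + C2*erfi(sqrt(6)*x/2)


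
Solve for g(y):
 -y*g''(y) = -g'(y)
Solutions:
 g(y) = C1 + C2*y^2


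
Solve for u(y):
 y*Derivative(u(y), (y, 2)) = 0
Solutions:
 u(y) = C1 + C2*y


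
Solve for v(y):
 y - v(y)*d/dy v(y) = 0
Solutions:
 v(y) = -sqrt(C1 + y^2)
 v(y) = sqrt(C1 + y^2)


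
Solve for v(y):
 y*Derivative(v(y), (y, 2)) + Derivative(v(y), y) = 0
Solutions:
 v(y) = C1 + C2*log(y)


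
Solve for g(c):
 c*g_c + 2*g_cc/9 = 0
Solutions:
 g(c) = C1 + C2*erf(3*c/2)


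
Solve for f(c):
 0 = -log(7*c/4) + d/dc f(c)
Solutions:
 f(c) = C1 + c*log(c) - c + c*log(7/4)


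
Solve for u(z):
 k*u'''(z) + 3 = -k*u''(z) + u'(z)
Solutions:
 u(z) = C1 + C2*exp(z*(-1 + sqrt(k*(k + 4))/k)/2) + C3*exp(-z*(1 + sqrt(k*(k + 4))/k)/2) + 3*z


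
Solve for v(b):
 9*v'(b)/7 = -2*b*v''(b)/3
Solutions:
 v(b) = C1 + C2/b^(13/14)


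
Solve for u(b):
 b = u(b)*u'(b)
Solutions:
 u(b) = -sqrt(C1 + b^2)
 u(b) = sqrt(C1 + b^2)


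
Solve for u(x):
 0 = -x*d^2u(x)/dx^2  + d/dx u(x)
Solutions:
 u(x) = C1 + C2*x^2


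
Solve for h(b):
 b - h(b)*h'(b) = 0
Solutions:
 h(b) = -sqrt(C1 + b^2)
 h(b) = sqrt(C1 + b^2)


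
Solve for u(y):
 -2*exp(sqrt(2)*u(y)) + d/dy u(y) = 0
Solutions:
 u(y) = sqrt(2)*(2*log(-1/(C1 + 2*y)) - log(2))/4


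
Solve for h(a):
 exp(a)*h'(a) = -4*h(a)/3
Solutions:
 h(a) = C1*exp(4*exp(-a)/3)


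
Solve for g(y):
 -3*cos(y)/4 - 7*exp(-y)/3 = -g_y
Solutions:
 g(y) = C1 + 3*sin(y)/4 - 7*exp(-y)/3


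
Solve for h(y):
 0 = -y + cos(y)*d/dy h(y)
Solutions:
 h(y) = C1 + Integral(y/cos(y), y)


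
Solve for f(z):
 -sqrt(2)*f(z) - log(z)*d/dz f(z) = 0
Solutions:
 f(z) = C1*exp(-sqrt(2)*li(z))


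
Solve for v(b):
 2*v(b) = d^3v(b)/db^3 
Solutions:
 v(b) = C3*exp(2^(1/3)*b) + (C1*sin(2^(1/3)*sqrt(3)*b/2) + C2*cos(2^(1/3)*sqrt(3)*b/2))*exp(-2^(1/3)*b/2)


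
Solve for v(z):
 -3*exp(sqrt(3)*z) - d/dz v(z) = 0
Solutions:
 v(z) = C1 - sqrt(3)*exp(sqrt(3)*z)


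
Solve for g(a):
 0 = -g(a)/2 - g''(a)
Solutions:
 g(a) = C1*sin(sqrt(2)*a/2) + C2*cos(sqrt(2)*a/2)


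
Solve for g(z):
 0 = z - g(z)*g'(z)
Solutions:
 g(z) = -sqrt(C1 + z^2)
 g(z) = sqrt(C1 + z^2)


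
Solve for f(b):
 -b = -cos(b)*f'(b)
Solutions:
 f(b) = C1 + Integral(b/cos(b), b)


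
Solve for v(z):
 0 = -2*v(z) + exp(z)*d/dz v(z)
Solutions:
 v(z) = C1*exp(-2*exp(-z))


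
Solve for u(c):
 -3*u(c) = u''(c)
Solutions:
 u(c) = C1*sin(sqrt(3)*c) + C2*cos(sqrt(3)*c)


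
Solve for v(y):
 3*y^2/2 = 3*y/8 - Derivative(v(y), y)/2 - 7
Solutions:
 v(y) = C1 - y^3 + 3*y^2/8 - 14*y


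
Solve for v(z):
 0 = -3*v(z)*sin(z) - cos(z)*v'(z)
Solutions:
 v(z) = C1*cos(z)^3


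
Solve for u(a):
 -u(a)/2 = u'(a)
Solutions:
 u(a) = C1*exp(-a/2)


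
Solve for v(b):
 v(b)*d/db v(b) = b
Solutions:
 v(b) = -sqrt(C1 + b^2)
 v(b) = sqrt(C1 + b^2)


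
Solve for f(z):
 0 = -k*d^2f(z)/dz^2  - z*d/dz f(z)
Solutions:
 f(z) = C1 + C2*sqrt(k)*erf(sqrt(2)*z*sqrt(1/k)/2)


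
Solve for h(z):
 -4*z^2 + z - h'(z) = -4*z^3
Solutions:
 h(z) = C1 + z^4 - 4*z^3/3 + z^2/2


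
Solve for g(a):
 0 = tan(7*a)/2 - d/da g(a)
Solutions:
 g(a) = C1 - log(cos(7*a))/14


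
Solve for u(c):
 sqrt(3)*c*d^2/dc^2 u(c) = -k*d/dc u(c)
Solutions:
 u(c) = C1 + c^(-sqrt(3)*re(k)/3 + 1)*(C2*sin(sqrt(3)*log(c)*Abs(im(k))/3) + C3*cos(sqrt(3)*log(c)*im(k)/3))


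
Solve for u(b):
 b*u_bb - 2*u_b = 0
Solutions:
 u(b) = C1 + C2*b^3


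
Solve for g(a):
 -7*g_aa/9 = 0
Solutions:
 g(a) = C1 + C2*a


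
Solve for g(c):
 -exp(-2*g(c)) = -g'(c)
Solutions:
 g(c) = log(-sqrt(C1 + 2*c))
 g(c) = log(C1 + 2*c)/2


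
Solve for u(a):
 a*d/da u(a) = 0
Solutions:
 u(a) = C1


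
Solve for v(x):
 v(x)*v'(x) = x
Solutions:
 v(x) = -sqrt(C1 + x^2)
 v(x) = sqrt(C1 + x^2)


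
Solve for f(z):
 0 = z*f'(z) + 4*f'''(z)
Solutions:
 f(z) = C1 + Integral(C2*airyai(-2^(1/3)*z/2) + C3*airybi(-2^(1/3)*z/2), z)


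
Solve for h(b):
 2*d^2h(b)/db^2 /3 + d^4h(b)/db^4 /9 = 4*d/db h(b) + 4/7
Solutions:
 h(b) = C1 + C2*exp(2^(1/3)*b*(-(9 + sqrt(83))^(1/3) + 2^(1/3)/(9 + sqrt(83))^(1/3))/2)*sin(2^(1/3)*sqrt(3)*b*(2^(1/3)/(9 + sqrt(83))^(1/3) + (9 + sqrt(83))^(1/3))/2) + C3*exp(2^(1/3)*b*(-(9 + sqrt(83))^(1/3) + 2^(1/3)/(9 + sqrt(83))^(1/3))/2)*cos(2^(1/3)*sqrt(3)*b*(2^(1/3)/(9 + sqrt(83))^(1/3) + (9 + sqrt(83))^(1/3))/2) + C4*exp(-2^(1/3)*b*(-(9 + sqrt(83))^(1/3) + 2^(1/3)/(9 + sqrt(83))^(1/3))) - b/7


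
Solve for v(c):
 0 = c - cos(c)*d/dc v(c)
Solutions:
 v(c) = C1 + Integral(c/cos(c), c)


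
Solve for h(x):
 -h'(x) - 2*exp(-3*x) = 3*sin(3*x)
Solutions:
 h(x) = C1 + cos(3*x) + 2*exp(-3*x)/3


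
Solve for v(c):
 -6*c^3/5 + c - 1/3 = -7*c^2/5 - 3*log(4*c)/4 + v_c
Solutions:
 v(c) = C1 - 3*c^4/10 + 7*c^3/15 + c^2/2 + 3*c*log(c)/4 - 13*c/12 + 3*c*log(2)/2


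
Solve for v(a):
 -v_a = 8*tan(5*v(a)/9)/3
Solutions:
 v(a) = -9*asin(C1*exp(-40*a/27))/5 + 9*pi/5
 v(a) = 9*asin(C1*exp(-40*a/27))/5


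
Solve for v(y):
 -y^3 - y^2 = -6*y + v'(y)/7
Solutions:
 v(y) = C1 - 7*y^4/4 - 7*y^3/3 + 21*y^2


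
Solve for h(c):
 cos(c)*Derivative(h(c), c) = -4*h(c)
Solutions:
 h(c) = C1*(sin(c)^2 - 2*sin(c) + 1)/(sin(c)^2 + 2*sin(c) + 1)


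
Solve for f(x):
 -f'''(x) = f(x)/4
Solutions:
 f(x) = C3*exp(-2^(1/3)*x/2) + (C1*sin(2^(1/3)*sqrt(3)*x/4) + C2*cos(2^(1/3)*sqrt(3)*x/4))*exp(2^(1/3)*x/4)


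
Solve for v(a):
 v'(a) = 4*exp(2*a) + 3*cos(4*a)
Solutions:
 v(a) = C1 + 2*exp(2*a) + 3*sin(4*a)/4


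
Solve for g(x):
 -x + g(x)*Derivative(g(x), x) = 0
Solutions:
 g(x) = -sqrt(C1 + x^2)
 g(x) = sqrt(C1 + x^2)


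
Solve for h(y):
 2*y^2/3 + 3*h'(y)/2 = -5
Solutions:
 h(y) = C1 - 4*y^3/27 - 10*y/3


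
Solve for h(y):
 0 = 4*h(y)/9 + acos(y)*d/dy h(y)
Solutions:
 h(y) = C1*exp(-4*Integral(1/acos(y), y)/9)


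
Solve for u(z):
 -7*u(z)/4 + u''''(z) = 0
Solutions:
 u(z) = C1*exp(-sqrt(2)*7^(1/4)*z/2) + C2*exp(sqrt(2)*7^(1/4)*z/2) + C3*sin(sqrt(2)*7^(1/4)*z/2) + C4*cos(sqrt(2)*7^(1/4)*z/2)


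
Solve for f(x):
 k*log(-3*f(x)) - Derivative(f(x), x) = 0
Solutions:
 Integral(1/(log(-_y) + log(3)), (_y, f(x))) = C1 + k*x


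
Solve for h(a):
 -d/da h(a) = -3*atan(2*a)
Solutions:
 h(a) = C1 + 3*a*atan(2*a) - 3*log(4*a^2 + 1)/4


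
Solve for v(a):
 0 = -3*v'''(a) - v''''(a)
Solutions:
 v(a) = C1 + C2*a + C3*a^2 + C4*exp(-3*a)


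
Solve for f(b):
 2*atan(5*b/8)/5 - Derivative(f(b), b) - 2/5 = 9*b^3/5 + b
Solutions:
 f(b) = C1 - 9*b^4/20 - b^2/2 + 2*b*atan(5*b/8)/5 - 2*b/5 - 8*log(25*b^2 + 64)/25


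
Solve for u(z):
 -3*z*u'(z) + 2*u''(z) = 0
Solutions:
 u(z) = C1 + C2*erfi(sqrt(3)*z/2)


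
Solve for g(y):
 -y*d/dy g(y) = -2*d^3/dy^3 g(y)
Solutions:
 g(y) = C1 + Integral(C2*airyai(2^(2/3)*y/2) + C3*airybi(2^(2/3)*y/2), y)


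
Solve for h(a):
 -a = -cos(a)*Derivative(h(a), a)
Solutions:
 h(a) = C1 + Integral(a/cos(a), a)


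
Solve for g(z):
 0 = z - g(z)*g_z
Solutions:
 g(z) = -sqrt(C1 + z^2)
 g(z) = sqrt(C1 + z^2)


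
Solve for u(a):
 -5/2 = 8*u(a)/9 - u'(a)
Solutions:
 u(a) = C1*exp(8*a/9) - 45/16


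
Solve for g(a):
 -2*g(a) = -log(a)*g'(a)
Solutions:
 g(a) = C1*exp(2*li(a))


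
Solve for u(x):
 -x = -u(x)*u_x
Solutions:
 u(x) = -sqrt(C1 + x^2)
 u(x) = sqrt(C1 + x^2)


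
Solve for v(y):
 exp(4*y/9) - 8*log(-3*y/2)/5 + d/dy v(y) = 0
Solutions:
 v(y) = C1 + 8*y*log(-y)/5 + 8*y*(-1 - log(2) + log(3))/5 - 9*exp(4*y/9)/4


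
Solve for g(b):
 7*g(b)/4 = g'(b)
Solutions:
 g(b) = C1*exp(7*b/4)


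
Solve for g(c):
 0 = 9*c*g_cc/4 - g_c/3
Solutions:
 g(c) = C1 + C2*c^(31/27)


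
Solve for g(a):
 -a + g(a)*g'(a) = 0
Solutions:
 g(a) = -sqrt(C1 + a^2)
 g(a) = sqrt(C1 + a^2)


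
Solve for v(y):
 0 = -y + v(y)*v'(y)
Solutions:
 v(y) = -sqrt(C1 + y^2)
 v(y) = sqrt(C1 + y^2)


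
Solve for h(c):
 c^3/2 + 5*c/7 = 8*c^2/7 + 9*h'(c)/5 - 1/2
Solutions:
 h(c) = C1 + 5*c^4/72 - 40*c^3/189 + 25*c^2/126 + 5*c/18


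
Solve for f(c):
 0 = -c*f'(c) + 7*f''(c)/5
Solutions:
 f(c) = C1 + C2*erfi(sqrt(70)*c/14)


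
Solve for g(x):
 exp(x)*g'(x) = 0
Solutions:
 g(x) = C1


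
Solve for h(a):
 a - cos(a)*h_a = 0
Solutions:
 h(a) = C1 + Integral(a/cos(a), a)


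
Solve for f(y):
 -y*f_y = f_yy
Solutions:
 f(y) = C1 + C2*erf(sqrt(2)*y/2)


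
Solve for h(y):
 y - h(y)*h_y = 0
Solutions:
 h(y) = -sqrt(C1 + y^2)
 h(y) = sqrt(C1 + y^2)


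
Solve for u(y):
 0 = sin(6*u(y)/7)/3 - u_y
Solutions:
 -y/3 + 7*log(cos(6*u(y)/7) - 1)/12 - 7*log(cos(6*u(y)/7) + 1)/12 = C1


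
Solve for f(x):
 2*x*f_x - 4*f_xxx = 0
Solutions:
 f(x) = C1 + Integral(C2*airyai(2^(2/3)*x/2) + C3*airybi(2^(2/3)*x/2), x)


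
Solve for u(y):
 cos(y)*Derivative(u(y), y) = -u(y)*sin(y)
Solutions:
 u(y) = C1*cos(y)


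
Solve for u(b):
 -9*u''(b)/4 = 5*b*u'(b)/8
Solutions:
 u(b) = C1 + C2*erf(sqrt(5)*b/6)


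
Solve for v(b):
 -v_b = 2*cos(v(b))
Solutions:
 v(b) = pi - asin((C1 + exp(4*b))/(C1 - exp(4*b)))
 v(b) = asin((C1 + exp(4*b))/(C1 - exp(4*b)))


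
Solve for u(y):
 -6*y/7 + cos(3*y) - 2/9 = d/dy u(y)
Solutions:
 u(y) = C1 - 3*y^2/7 - 2*y/9 + sin(3*y)/3


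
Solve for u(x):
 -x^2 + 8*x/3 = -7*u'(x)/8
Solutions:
 u(x) = C1 + 8*x^3/21 - 32*x^2/21


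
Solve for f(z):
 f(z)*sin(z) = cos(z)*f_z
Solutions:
 f(z) = C1/cos(z)


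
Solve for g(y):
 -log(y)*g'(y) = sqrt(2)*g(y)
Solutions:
 g(y) = C1*exp(-sqrt(2)*li(y))


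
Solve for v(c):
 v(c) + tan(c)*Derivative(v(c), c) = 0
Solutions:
 v(c) = C1/sin(c)


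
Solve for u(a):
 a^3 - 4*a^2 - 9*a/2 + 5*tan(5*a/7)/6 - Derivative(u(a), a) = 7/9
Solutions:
 u(a) = C1 + a^4/4 - 4*a^3/3 - 9*a^2/4 - 7*a/9 - 7*log(cos(5*a/7))/6


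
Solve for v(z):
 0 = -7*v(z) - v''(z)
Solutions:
 v(z) = C1*sin(sqrt(7)*z) + C2*cos(sqrt(7)*z)


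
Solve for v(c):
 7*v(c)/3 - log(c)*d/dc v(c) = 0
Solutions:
 v(c) = C1*exp(7*li(c)/3)


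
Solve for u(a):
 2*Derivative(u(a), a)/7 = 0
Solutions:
 u(a) = C1


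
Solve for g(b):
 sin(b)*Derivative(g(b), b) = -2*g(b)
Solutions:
 g(b) = C1*(cos(b) + 1)/(cos(b) - 1)


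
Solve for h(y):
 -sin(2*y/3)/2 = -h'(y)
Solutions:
 h(y) = C1 - 3*cos(2*y/3)/4


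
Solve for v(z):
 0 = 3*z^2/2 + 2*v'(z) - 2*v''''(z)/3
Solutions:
 v(z) = C1 + C4*exp(3^(1/3)*z) - z^3/4 + (C2*sin(3^(5/6)*z/2) + C3*cos(3^(5/6)*z/2))*exp(-3^(1/3)*z/2)


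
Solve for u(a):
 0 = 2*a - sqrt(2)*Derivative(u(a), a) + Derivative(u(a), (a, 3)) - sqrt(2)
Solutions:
 u(a) = C1 + C2*exp(-2^(1/4)*a) + C3*exp(2^(1/4)*a) + sqrt(2)*a^2/2 - a


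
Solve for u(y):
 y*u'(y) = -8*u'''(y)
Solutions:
 u(y) = C1 + Integral(C2*airyai(-y/2) + C3*airybi(-y/2), y)


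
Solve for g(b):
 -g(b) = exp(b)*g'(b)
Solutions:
 g(b) = C1*exp(exp(-b))


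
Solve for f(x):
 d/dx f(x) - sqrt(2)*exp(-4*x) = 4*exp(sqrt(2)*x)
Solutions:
 f(x) = C1 + 2*sqrt(2)*exp(sqrt(2)*x) - sqrt(2)*exp(-4*x)/4


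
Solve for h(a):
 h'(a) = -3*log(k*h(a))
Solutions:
 li(k*h(a))/k = C1 - 3*a


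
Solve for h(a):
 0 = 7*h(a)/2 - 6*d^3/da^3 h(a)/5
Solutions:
 h(a) = C3*exp(630^(1/3)*a/6) + (C1*sin(3^(1/6)*70^(1/3)*a/4) + C2*cos(3^(1/6)*70^(1/3)*a/4))*exp(-630^(1/3)*a/12)


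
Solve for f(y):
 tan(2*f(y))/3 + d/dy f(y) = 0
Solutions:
 f(y) = -asin(C1*exp(-2*y/3))/2 + pi/2
 f(y) = asin(C1*exp(-2*y/3))/2


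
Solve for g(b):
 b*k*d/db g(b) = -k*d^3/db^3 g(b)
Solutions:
 g(b) = C1 + Integral(C2*airyai(-b) + C3*airybi(-b), b)


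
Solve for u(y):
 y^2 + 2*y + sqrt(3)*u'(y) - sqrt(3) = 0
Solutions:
 u(y) = C1 - sqrt(3)*y^3/9 - sqrt(3)*y^2/3 + y


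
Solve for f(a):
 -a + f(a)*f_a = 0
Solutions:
 f(a) = -sqrt(C1 + a^2)
 f(a) = sqrt(C1 + a^2)


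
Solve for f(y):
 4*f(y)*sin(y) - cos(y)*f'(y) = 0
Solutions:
 f(y) = C1/cos(y)^4


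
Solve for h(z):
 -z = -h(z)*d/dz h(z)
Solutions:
 h(z) = -sqrt(C1 + z^2)
 h(z) = sqrt(C1 + z^2)


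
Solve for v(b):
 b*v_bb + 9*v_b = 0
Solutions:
 v(b) = C1 + C2/b^8


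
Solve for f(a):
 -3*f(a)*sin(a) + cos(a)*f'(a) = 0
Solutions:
 f(a) = C1/cos(a)^3


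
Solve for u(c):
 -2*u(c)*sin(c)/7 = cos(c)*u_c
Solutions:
 u(c) = C1*cos(c)^(2/7)


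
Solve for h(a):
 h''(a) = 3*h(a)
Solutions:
 h(a) = C1*exp(-sqrt(3)*a) + C2*exp(sqrt(3)*a)


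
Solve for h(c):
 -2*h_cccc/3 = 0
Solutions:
 h(c) = C1 + C2*c + C3*c^2 + C4*c^3


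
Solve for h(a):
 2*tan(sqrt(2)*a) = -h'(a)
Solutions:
 h(a) = C1 + sqrt(2)*log(cos(sqrt(2)*a))


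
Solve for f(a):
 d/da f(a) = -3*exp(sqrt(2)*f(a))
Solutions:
 f(a) = sqrt(2)*(2*log(1/(C1 + 3*a)) - log(2))/4


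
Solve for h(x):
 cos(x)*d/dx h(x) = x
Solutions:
 h(x) = C1 + Integral(x/cos(x), x)


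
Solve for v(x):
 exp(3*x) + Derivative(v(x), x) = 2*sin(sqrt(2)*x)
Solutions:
 v(x) = C1 - exp(3*x)/3 - sqrt(2)*cos(sqrt(2)*x)


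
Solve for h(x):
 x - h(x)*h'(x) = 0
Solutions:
 h(x) = -sqrt(C1 + x^2)
 h(x) = sqrt(C1 + x^2)


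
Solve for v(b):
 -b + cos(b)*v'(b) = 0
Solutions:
 v(b) = C1 + Integral(b/cos(b), b)


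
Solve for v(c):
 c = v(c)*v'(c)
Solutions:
 v(c) = -sqrt(C1 + c^2)
 v(c) = sqrt(C1 + c^2)


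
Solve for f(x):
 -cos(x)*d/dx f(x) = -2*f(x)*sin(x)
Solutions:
 f(x) = C1/cos(x)^2


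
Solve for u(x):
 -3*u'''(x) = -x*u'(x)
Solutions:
 u(x) = C1 + Integral(C2*airyai(3^(2/3)*x/3) + C3*airybi(3^(2/3)*x/3), x)


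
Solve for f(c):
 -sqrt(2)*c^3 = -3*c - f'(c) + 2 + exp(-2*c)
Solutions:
 f(c) = C1 + sqrt(2)*c^4/4 - 3*c^2/2 + 2*c - exp(-2*c)/2


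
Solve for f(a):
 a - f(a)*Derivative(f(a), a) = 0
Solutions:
 f(a) = -sqrt(C1 + a^2)
 f(a) = sqrt(C1 + a^2)


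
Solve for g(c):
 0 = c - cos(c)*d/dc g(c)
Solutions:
 g(c) = C1 + Integral(c/cos(c), c)


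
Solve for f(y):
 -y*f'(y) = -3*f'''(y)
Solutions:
 f(y) = C1 + Integral(C2*airyai(3^(2/3)*y/3) + C3*airybi(3^(2/3)*y/3), y)


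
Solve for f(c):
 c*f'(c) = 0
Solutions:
 f(c) = C1


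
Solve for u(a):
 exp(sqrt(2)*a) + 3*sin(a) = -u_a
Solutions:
 u(a) = C1 - sqrt(2)*exp(sqrt(2)*a)/2 + 3*cos(a)


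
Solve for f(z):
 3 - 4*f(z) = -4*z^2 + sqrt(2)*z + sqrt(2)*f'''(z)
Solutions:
 f(z) = C3*exp(-sqrt(2)*z) + z^2 - sqrt(2)*z/4 + (C1*sin(sqrt(6)*z/2) + C2*cos(sqrt(6)*z/2))*exp(sqrt(2)*z/2) + 3/4


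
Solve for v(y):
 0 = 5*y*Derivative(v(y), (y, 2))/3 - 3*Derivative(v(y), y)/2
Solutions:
 v(y) = C1 + C2*y^(19/10)


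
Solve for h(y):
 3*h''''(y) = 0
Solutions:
 h(y) = C1 + C2*y + C3*y^2 + C4*y^3


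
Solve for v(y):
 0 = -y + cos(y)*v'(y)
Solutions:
 v(y) = C1 + Integral(y/cos(y), y)


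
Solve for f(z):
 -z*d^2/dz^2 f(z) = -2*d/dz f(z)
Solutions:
 f(z) = C1 + C2*z^3


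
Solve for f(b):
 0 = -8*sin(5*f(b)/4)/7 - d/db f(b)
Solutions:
 8*b/7 + 2*log(cos(5*f(b)/4) - 1)/5 - 2*log(cos(5*f(b)/4) + 1)/5 = C1


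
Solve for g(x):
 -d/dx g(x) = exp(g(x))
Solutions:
 g(x) = log(1/(C1 + x))


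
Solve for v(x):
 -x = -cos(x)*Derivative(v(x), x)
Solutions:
 v(x) = C1 + Integral(x/cos(x), x)


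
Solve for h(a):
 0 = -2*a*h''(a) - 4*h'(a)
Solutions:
 h(a) = C1 + C2/a


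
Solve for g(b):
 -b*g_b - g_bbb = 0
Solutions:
 g(b) = C1 + Integral(C2*airyai(-b) + C3*airybi(-b), b)


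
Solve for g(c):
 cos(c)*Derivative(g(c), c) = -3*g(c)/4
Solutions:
 g(c) = C1*(sin(c) - 1)^(3/8)/(sin(c) + 1)^(3/8)


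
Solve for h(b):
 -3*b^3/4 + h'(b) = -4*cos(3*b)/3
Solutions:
 h(b) = C1 + 3*b^4/16 - 4*sin(3*b)/9


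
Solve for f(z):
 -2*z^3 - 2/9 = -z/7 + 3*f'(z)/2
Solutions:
 f(z) = C1 - z^4/3 + z^2/21 - 4*z/27


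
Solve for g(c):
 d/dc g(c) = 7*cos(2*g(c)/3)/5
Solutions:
 -7*c/5 - 3*log(sin(2*g(c)/3) - 1)/4 + 3*log(sin(2*g(c)/3) + 1)/4 = C1


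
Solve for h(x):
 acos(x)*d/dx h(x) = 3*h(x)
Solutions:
 h(x) = C1*exp(3*Integral(1/acos(x), x))


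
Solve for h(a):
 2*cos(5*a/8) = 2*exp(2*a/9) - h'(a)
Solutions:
 h(a) = C1 + 9*exp(2*a/9) - 16*sin(5*a/8)/5


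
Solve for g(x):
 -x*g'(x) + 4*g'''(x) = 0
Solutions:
 g(x) = C1 + Integral(C2*airyai(2^(1/3)*x/2) + C3*airybi(2^(1/3)*x/2), x)


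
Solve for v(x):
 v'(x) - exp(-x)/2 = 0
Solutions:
 v(x) = C1 - exp(-x)/2


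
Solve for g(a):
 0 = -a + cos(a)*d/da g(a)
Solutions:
 g(a) = C1 + Integral(a/cos(a), a)


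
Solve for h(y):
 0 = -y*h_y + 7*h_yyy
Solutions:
 h(y) = C1 + Integral(C2*airyai(7^(2/3)*y/7) + C3*airybi(7^(2/3)*y/7), y)


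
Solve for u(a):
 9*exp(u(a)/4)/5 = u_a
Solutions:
 u(a) = 4*log(-1/(C1 + 9*a)) + 4*log(20)


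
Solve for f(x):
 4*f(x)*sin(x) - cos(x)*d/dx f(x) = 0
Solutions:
 f(x) = C1/cos(x)^4


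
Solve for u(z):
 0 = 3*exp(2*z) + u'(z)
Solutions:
 u(z) = C1 - 3*exp(2*z)/2


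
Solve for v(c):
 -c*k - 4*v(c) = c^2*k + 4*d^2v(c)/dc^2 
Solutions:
 v(c) = C1*sin(c) + C2*cos(c) - c^2*k/4 - c*k/4 + k/2


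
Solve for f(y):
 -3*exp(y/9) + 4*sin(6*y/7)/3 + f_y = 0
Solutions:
 f(y) = C1 + 27*exp(y/9) + 14*cos(6*y/7)/9


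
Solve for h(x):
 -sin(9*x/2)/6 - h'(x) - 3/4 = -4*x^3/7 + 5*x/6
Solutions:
 h(x) = C1 + x^4/7 - 5*x^2/12 - 3*x/4 + cos(9*x/2)/27


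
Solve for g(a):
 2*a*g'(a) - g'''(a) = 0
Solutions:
 g(a) = C1 + Integral(C2*airyai(2^(1/3)*a) + C3*airybi(2^(1/3)*a), a)


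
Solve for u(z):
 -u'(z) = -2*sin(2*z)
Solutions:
 u(z) = C1 - cos(2*z)


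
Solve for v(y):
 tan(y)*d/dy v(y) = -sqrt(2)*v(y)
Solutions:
 v(y) = C1/sin(y)^(sqrt(2))


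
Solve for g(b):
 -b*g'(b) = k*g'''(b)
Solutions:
 g(b) = C1 + Integral(C2*airyai(b*(-1/k)^(1/3)) + C3*airybi(b*(-1/k)^(1/3)), b)


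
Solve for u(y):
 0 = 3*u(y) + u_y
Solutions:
 u(y) = C1*exp(-3*y)


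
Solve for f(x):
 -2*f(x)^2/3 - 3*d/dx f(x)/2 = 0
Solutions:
 f(x) = 9/(C1 + 4*x)


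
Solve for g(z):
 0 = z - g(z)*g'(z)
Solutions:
 g(z) = -sqrt(C1 + z^2)
 g(z) = sqrt(C1 + z^2)


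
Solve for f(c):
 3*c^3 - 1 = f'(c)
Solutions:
 f(c) = C1 + 3*c^4/4 - c


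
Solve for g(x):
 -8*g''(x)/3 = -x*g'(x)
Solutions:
 g(x) = C1 + C2*erfi(sqrt(3)*x/4)


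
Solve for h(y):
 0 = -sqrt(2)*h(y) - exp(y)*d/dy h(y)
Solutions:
 h(y) = C1*exp(sqrt(2)*exp(-y))


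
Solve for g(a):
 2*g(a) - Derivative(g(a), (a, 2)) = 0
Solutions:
 g(a) = C1*exp(-sqrt(2)*a) + C2*exp(sqrt(2)*a)


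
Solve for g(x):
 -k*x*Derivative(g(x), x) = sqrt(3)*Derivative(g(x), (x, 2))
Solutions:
 g(x) = Piecewise((-sqrt(2)*3^(1/4)*sqrt(pi)*C1*erf(sqrt(2)*3^(3/4)*sqrt(k)*x/6)/(2*sqrt(k)) - C2, (k > 0) | (k < 0)), (-C1*x - C2, True))


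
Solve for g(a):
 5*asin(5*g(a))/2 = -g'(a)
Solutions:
 Integral(1/asin(5*_y), (_y, g(a))) = C1 - 5*a/2


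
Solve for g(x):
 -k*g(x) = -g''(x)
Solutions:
 g(x) = C1*exp(-sqrt(k)*x) + C2*exp(sqrt(k)*x)


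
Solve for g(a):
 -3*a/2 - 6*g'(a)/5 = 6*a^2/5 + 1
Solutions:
 g(a) = C1 - a^3/3 - 5*a^2/8 - 5*a/6


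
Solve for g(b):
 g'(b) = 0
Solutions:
 g(b) = C1


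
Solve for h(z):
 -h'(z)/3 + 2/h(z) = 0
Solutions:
 h(z) = -sqrt(C1 + 12*z)
 h(z) = sqrt(C1 + 12*z)


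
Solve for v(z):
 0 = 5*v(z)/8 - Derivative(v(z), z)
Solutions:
 v(z) = C1*exp(5*z/8)


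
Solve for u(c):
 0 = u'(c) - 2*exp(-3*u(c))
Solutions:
 u(c) = log(C1 + 6*c)/3
 u(c) = log((-3^(1/3) - 3^(5/6)*I)*(C1 + 2*c)^(1/3)/2)
 u(c) = log((-3^(1/3) + 3^(5/6)*I)*(C1 + 2*c)^(1/3)/2)


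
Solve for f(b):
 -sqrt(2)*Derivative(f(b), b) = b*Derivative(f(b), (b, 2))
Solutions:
 f(b) = C1 + C2*b^(1 - sqrt(2))


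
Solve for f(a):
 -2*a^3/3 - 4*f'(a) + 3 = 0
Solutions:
 f(a) = C1 - a^4/24 + 3*a/4


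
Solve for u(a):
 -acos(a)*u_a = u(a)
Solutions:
 u(a) = C1*exp(-Integral(1/acos(a), a))


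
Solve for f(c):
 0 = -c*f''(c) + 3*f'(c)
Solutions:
 f(c) = C1 + C2*c^4


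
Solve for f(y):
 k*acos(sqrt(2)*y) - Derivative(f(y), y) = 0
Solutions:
 f(y) = C1 + k*(y*acos(sqrt(2)*y) - sqrt(2)*sqrt(1 - 2*y^2)/2)


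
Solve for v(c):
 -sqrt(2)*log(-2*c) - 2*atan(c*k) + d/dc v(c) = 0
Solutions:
 v(c) = C1 + sqrt(2)*c*(log(-c) - 1) + sqrt(2)*c*log(2) + 2*Piecewise((c*atan(c*k) - log(c^2*k^2 + 1)/(2*k), Ne(k, 0)), (0, True))


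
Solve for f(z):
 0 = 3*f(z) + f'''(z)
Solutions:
 f(z) = C3*exp(-3^(1/3)*z) + (C1*sin(3^(5/6)*z/2) + C2*cos(3^(5/6)*z/2))*exp(3^(1/3)*z/2)


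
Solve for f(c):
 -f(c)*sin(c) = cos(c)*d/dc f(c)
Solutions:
 f(c) = C1*cos(c)


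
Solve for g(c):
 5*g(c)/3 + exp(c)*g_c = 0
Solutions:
 g(c) = C1*exp(5*exp(-c)/3)


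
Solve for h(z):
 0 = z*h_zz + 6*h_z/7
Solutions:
 h(z) = C1 + C2*z^(1/7)


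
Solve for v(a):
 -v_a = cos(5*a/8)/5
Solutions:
 v(a) = C1 - 8*sin(5*a/8)/25


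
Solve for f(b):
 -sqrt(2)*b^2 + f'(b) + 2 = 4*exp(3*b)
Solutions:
 f(b) = C1 + sqrt(2)*b^3/3 - 2*b + 4*exp(3*b)/3


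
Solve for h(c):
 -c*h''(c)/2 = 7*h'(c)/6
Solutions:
 h(c) = C1 + C2/c^(4/3)


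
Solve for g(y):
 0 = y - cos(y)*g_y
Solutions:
 g(y) = C1 + Integral(y/cos(y), y)


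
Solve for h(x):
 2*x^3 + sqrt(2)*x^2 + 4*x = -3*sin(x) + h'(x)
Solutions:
 h(x) = C1 + x^4/2 + sqrt(2)*x^3/3 + 2*x^2 - 3*cos(x)


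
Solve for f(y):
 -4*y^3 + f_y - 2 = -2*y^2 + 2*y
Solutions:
 f(y) = C1 + y^4 - 2*y^3/3 + y^2 + 2*y


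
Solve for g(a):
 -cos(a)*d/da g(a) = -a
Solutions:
 g(a) = C1 + Integral(a/cos(a), a)


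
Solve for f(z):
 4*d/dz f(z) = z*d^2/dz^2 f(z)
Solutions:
 f(z) = C1 + C2*z^5


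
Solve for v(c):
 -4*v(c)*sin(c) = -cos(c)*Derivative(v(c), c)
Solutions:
 v(c) = C1/cos(c)^4


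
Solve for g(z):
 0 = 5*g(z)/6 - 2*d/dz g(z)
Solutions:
 g(z) = C1*exp(5*z/12)


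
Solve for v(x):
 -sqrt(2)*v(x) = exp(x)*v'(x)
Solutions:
 v(x) = C1*exp(sqrt(2)*exp(-x))


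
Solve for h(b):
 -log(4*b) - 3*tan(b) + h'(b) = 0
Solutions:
 h(b) = C1 + b*log(b) - b + 2*b*log(2) - 3*log(cos(b))


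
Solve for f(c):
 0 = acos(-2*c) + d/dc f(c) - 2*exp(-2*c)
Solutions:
 f(c) = C1 - c*acos(-2*c) - sqrt(1 - 4*c^2)/2 - exp(-2*c)


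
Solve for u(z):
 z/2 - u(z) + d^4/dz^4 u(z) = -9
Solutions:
 u(z) = C1*exp(-z) + C2*exp(z) + C3*sin(z) + C4*cos(z) + z/2 + 9


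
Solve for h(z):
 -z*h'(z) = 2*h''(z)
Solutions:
 h(z) = C1 + C2*erf(z/2)


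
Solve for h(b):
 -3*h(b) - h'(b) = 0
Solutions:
 h(b) = C1*exp(-3*b)


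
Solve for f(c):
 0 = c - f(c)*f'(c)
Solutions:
 f(c) = -sqrt(C1 + c^2)
 f(c) = sqrt(C1 + c^2)


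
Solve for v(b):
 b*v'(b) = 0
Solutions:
 v(b) = C1


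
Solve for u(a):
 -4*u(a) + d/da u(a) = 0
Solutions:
 u(a) = C1*exp(4*a)


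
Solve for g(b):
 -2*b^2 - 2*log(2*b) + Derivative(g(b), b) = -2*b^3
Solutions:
 g(b) = C1 - b^4/2 + 2*b^3/3 + 2*b*log(b) - 2*b + b*log(4)


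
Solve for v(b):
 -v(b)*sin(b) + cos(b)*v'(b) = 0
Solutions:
 v(b) = C1/cos(b)


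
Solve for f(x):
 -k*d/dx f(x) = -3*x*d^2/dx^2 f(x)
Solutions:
 f(x) = C1 + x^(re(k)/3 + 1)*(C2*sin(log(x)*Abs(im(k))/3) + C3*cos(log(x)*im(k)/3))


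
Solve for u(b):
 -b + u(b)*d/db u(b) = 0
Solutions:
 u(b) = -sqrt(C1 + b^2)
 u(b) = sqrt(C1 + b^2)


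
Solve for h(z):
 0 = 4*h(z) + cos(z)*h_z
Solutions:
 h(z) = C1*(sin(z)^2 - 2*sin(z) + 1)/(sin(z)^2 + 2*sin(z) + 1)


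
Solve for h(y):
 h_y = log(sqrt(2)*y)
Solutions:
 h(y) = C1 + y*log(y) - y + y*log(2)/2


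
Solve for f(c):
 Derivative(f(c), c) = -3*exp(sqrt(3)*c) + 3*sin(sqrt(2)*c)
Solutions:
 f(c) = C1 - sqrt(3)*exp(sqrt(3)*c) - 3*sqrt(2)*cos(sqrt(2)*c)/2


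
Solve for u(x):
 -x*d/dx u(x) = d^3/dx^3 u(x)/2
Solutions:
 u(x) = C1 + Integral(C2*airyai(-2^(1/3)*x) + C3*airybi(-2^(1/3)*x), x)


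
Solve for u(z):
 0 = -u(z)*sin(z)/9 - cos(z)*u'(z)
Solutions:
 u(z) = C1*cos(z)^(1/9)


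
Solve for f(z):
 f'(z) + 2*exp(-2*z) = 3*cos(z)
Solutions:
 f(z) = C1 + 3*sin(z) + exp(-2*z)


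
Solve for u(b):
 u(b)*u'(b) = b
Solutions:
 u(b) = -sqrt(C1 + b^2)
 u(b) = sqrt(C1 + b^2)


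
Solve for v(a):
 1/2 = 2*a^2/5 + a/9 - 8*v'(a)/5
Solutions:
 v(a) = C1 + a^3/12 + 5*a^2/144 - 5*a/16


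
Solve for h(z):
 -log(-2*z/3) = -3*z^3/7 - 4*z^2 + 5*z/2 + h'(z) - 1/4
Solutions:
 h(z) = C1 + 3*z^4/28 + 4*z^3/3 - 5*z^2/4 - z*log(-z) + z*(-log(2) + log(3) + 5/4)


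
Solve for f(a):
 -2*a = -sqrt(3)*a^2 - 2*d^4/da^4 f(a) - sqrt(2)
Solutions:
 f(a) = C1 + C2*a + C3*a^2 + C4*a^3 - sqrt(3)*a^6/720 + a^5/120 - sqrt(2)*a^4/48


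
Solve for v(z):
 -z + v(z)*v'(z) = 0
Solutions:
 v(z) = -sqrt(C1 + z^2)
 v(z) = sqrt(C1 + z^2)


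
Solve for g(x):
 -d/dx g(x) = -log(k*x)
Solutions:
 g(x) = C1 + x*log(k*x) - x


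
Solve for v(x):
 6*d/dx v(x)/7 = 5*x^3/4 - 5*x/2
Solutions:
 v(x) = C1 + 35*x^4/96 - 35*x^2/24
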